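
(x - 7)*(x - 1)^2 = x^3 - 9*x^2 + 15*x - 7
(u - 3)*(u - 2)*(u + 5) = u^3 - 19*u + 30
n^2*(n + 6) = n^3 + 6*n^2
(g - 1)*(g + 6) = g^2 + 5*g - 6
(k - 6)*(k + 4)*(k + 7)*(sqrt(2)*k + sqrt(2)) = sqrt(2)*k^4 + 6*sqrt(2)*k^3 - 33*sqrt(2)*k^2 - 206*sqrt(2)*k - 168*sqrt(2)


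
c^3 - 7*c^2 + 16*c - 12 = (c - 3)*(c - 2)^2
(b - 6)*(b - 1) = b^2 - 7*b + 6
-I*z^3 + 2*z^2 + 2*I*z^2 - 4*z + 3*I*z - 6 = (z - 3)*(z + 2*I)*(-I*z - I)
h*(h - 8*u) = h^2 - 8*h*u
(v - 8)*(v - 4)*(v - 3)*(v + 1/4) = v^4 - 59*v^3/4 + 257*v^2/4 - 79*v - 24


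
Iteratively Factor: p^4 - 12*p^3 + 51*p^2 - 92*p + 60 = (p - 3)*(p^3 - 9*p^2 + 24*p - 20) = (p - 5)*(p - 3)*(p^2 - 4*p + 4) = (p - 5)*(p - 3)*(p - 2)*(p - 2)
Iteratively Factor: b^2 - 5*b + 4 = (b - 4)*(b - 1)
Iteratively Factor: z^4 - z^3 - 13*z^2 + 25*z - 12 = (z - 1)*(z^3 - 13*z + 12) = (z - 3)*(z - 1)*(z^2 + 3*z - 4) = (z - 3)*(z - 1)*(z + 4)*(z - 1)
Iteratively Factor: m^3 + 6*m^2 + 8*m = (m)*(m^2 + 6*m + 8) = m*(m + 2)*(m + 4)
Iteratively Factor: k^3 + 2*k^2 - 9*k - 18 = (k + 2)*(k^2 - 9) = (k + 2)*(k + 3)*(k - 3)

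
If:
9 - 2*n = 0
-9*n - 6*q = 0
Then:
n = 9/2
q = -27/4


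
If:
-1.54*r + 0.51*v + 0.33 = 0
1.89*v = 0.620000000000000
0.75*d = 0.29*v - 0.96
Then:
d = -1.15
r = 0.32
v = 0.33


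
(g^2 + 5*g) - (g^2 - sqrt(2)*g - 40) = sqrt(2)*g + 5*g + 40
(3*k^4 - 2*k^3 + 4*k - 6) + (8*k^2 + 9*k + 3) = 3*k^4 - 2*k^3 + 8*k^2 + 13*k - 3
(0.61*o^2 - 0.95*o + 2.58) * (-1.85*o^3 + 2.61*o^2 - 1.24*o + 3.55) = -1.1285*o^5 + 3.3496*o^4 - 8.0089*o^3 + 10.0773*o^2 - 6.5717*o + 9.159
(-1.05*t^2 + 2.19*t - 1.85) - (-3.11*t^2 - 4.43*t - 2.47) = 2.06*t^2 + 6.62*t + 0.62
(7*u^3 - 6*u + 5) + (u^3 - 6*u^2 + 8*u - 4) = 8*u^3 - 6*u^2 + 2*u + 1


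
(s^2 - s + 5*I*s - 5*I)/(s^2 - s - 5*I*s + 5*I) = (s + 5*I)/(s - 5*I)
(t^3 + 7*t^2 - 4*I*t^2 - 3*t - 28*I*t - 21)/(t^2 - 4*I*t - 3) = t + 7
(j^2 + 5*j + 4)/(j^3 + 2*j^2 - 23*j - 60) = (j + 1)/(j^2 - 2*j - 15)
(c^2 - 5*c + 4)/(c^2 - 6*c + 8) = (c - 1)/(c - 2)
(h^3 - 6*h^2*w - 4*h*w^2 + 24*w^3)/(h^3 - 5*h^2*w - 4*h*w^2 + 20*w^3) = (-h + 6*w)/(-h + 5*w)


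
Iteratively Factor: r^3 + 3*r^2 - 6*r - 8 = (r + 1)*(r^2 + 2*r - 8) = (r - 2)*(r + 1)*(r + 4)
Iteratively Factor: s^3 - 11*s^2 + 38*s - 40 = (s - 2)*(s^2 - 9*s + 20) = (s - 5)*(s - 2)*(s - 4)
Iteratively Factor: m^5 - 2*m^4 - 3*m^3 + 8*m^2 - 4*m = (m + 2)*(m^4 - 4*m^3 + 5*m^2 - 2*m) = m*(m + 2)*(m^3 - 4*m^2 + 5*m - 2) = m*(m - 1)*(m + 2)*(m^2 - 3*m + 2) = m*(m - 2)*(m - 1)*(m + 2)*(m - 1)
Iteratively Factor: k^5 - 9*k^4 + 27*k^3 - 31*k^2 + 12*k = (k - 1)*(k^4 - 8*k^3 + 19*k^2 - 12*k) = (k - 4)*(k - 1)*(k^3 - 4*k^2 + 3*k) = (k - 4)*(k - 1)^2*(k^2 - 3*k) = k*(k - 4)*(k - 1)^2*(k - 3)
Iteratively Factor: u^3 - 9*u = (u + 3)*(u^2 - 3*u) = (u - 3)*(u + 3)*(u)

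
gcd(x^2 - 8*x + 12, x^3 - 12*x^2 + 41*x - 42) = x - 2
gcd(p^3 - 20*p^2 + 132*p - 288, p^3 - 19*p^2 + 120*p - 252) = p^2 - 12*p + 36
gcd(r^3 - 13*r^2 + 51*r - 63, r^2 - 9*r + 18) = r - 3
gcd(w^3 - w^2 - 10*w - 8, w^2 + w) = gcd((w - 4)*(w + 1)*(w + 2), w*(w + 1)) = w + 1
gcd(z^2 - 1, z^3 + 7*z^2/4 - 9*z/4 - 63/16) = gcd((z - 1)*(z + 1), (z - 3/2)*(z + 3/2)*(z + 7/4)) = 1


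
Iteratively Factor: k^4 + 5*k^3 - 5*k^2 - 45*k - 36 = (k - 3)*(k^3 + 8*k^2 + 19*k + 12) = (k - 3)*(k + 1)*(k^2 + 7*k + 12) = (k - 3)*(k + 1)*(k + 3)*(k + 4)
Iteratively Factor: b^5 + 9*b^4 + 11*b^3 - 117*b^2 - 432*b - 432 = (b + 3)*(b^4 + 6*b^3 - 7*b^2 - 96*b - 144) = (b + 3)*(b + 4)*(b^3 + 2*b^2 - 15*b - 36) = (b + 3)^2*(b + 4)*(b^2 - b - 12) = (b + 3)^3*(b + 4)*(b - 4)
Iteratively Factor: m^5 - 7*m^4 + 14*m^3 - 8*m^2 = (m - 2)*(m^4 - 5*m^3 + 4*m^2) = (m - 2)*(m - 1)*(m^3 - 4*m^2) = m*(m - 2)*(m - 1)*(m^2 - 4*m) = m*(m - 4)*(m - 2)*(m - 1)*(m)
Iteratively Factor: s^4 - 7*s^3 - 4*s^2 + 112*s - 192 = (s + 4)*(s^3 - 11*s^2 + 40*s - 48) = (s - 4)*(s + 4)*(s^2 - 7*s + 12) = (s - 4)*(s - 3)*(s + 4)*(s - 4)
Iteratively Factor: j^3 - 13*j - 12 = (j + 3)*(j^2 - 3*j - 4) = (j - 4)*(j + 3)*(j + 1)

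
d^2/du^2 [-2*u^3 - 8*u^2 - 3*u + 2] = -12*u - 16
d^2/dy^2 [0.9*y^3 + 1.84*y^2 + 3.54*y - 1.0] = 5.4*y + 3.68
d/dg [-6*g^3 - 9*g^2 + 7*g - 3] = -18*g^2 - 18*g + 7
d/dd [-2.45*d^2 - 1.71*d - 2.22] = -4.9*d - 1.71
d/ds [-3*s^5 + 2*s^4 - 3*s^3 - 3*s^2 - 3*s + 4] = -15*s^4 + 8*s^3 - 9*s^2 - 6*s - 3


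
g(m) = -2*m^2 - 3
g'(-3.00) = 12.00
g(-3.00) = -21.00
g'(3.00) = -12.00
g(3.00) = -21.00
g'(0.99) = -3.96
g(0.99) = -4.96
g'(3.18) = -12.72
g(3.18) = -23.22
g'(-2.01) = 8.04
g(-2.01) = -11.08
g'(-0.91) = 3.64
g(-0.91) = -4.66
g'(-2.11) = 8.44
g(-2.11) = -11.90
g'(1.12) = -4.48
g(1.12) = -5.51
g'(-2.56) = 10.24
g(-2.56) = -16.11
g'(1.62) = -6.48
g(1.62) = -8.25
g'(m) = -4*m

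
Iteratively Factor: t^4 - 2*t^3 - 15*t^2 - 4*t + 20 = (t - 5)*(t^3 + 3*t^2 - 4) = (t - 5)*(t + 2)*(t^2 + t - 2) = (t - 5)*(t - 1)*(t + 2)*(t + 2)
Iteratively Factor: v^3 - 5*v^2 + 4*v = (v)*(v^2 - 5*v + 4) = v*(v - 4)*(v - 1)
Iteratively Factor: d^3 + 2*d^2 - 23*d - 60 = (d - 5)*(d^2 + 7*d + 12) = (d - 5)*(d + 4)*(d + 3)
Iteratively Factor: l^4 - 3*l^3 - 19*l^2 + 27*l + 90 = (l - 5)*(l^3 + 2*l^2 - 9*l - 18) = (l - 5)*(l + 2)*(l^2 - 9) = (l - 5)*(l - 3)*(l + 2)*(l + 3)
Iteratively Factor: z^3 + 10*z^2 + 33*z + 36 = (z + 3)*(z^2 + 7*z + 12) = (z + 3)^2*(z + 4)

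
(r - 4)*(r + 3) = r^2 - r - 12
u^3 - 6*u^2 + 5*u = u*(u - 5)*(u - 1)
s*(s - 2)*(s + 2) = s^3 - 4*s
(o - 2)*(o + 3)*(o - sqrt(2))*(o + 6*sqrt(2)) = o^4 + o^3 + 5*sqrt(2)*o^3 - 18*o^2 + 5*sqrt(2)*o^2 - 30*sqrt(2)*o - 12*o + 72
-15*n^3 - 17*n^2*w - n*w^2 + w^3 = (-5*n + w)*(n + w)*(3*n + w)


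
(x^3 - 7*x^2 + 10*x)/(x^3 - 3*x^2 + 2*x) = (x - 5)/(x - 1)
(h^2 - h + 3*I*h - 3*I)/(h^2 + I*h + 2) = (h^2 - h + 3*I*h - 3*I)/(h^2 + I*h + 2)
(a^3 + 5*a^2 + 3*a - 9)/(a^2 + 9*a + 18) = (a^2 + 2*a - 3)/(a + 6)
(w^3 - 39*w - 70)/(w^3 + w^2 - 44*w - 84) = (w + 5)/(w + 6)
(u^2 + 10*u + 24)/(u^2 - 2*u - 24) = (u + 6)/(u - 6)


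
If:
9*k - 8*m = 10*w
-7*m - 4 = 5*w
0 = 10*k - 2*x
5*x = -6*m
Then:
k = 1/2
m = -25/12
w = 127/60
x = 5/2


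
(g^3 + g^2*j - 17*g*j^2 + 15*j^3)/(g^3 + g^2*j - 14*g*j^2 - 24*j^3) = (g^3 + g^2*j - 17*g*j^2 + 15*j^3)/(g^3 + g^2*j - 14*g*j^2 - 24*j^3)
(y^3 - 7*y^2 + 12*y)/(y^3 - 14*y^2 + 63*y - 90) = y*(y - 4)/(y^2 - 11*y + 30)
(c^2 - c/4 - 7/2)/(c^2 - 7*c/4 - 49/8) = 2*(c - 2)/(2*c - 7)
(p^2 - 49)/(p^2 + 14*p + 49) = (p - 7)/(p + 7)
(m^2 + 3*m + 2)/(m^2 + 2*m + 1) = (m + 2)/(m + 1)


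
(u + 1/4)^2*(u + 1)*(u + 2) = u^4 + 7*u^3/2 + 57*u^2/16 + 19*u/16 + 1/8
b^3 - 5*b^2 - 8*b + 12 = (b - 6)*(b - 1)*(b + 2)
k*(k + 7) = k^2 + 7*k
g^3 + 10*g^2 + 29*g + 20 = (g + 1)*(g + 4)*(g + 5)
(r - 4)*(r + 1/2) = r^2 - 7*r/2 - 2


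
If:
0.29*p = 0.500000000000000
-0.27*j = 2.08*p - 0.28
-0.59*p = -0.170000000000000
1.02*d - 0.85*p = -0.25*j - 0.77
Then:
No Solution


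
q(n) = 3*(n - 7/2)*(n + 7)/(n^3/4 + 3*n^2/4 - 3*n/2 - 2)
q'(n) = 3*(n - 7/2)*(n + 7)*(-3*n^2/4 - 3*n/2 + 3/2)/(n^3/4 + 3*n^2/4 - 3*n/2 - 2)^2 + 3*(n - 7/2)/(n^3/4 + 3*n^2/4 - 3*n/2 - 2) + 3*(n + 7)/(n^3/4 + 3*n^2/4 - 3*n/2 - 2)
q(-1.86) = -46.54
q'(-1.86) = -44.80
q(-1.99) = -41.57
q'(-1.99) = -32.45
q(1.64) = 35.98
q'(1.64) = 64.75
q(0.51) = 26.56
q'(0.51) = -11.00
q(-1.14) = -259.52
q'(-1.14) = -1833.99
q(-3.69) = -60.19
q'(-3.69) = 151.39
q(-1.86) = -46.54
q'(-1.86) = -44.80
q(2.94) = -2.60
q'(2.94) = 8.18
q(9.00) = 1.16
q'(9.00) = -0.09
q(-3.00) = -31.20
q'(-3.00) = 6.36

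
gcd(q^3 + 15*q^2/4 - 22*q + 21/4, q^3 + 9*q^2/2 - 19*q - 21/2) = q^2 + 4*q - 21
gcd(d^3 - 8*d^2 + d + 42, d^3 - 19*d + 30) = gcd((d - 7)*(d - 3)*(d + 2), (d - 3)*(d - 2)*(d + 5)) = d - 3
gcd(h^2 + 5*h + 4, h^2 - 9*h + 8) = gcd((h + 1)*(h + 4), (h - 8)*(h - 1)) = 1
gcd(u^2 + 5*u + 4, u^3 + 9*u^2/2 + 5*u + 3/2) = u + 1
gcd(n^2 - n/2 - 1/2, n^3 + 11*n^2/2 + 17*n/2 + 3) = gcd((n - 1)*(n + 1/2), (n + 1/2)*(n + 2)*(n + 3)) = n + 1/2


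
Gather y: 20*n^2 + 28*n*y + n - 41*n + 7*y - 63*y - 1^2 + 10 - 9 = 20*n^2 - 40*n + y*(28*n - 56)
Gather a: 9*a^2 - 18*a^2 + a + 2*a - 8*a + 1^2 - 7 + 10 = -9*a^2 - 5*a + 4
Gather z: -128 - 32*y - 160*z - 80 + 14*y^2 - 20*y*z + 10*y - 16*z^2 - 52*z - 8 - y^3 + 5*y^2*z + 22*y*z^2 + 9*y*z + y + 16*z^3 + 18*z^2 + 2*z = -y^3 + 14*y^2 - 21*y + 16*z^3 + z^2*(22*y + 2) + z*(5*y^2 - 11*y - 210) - 216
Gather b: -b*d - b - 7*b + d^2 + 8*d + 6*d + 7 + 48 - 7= b*(-d - 8) + d^2 + 14*d + 48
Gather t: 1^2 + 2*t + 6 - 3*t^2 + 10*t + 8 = -3*t^2 + 12*t + 15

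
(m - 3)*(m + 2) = m^2 - m - 6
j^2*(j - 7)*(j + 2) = j^4 - 5*j^3 - 14*j^2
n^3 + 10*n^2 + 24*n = n*(n + 4)*(n + 6)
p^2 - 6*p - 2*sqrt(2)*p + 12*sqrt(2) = (p - 6)*(p - 2*sqrt(2))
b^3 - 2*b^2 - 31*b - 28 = (b - 7)*(b + 1)*(b + 4)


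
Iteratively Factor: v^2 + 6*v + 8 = (v + 2)*(v + 4)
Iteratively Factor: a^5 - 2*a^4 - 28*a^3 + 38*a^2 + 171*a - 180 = (a + 3)*(a^4 - 5*a^3 - 13*a^2 + 77*a - 60) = (a - 5)*(a + 3)*(a^3 - 13*a + 12) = (a - 5)*(a - 1)*(a + 3)*(a^2 + a - 12) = (a - 5)*(a - 3)*(a - 1)*(a + 3)*(a + 4)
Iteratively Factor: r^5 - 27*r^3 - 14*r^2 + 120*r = (r + 3)*(r^4 - 3*r^3 - 18*r^2 + 40*r) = (r + 3)*(r + 4)*(r^3 - 7*r^2 + 10*r) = (r - 5)*(r + 3)*(r + 4)*(r^2 - 2*r) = (r - 5)*(r - 2)*(r + 3)*(r + 4)*(r)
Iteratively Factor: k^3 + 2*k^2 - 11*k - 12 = (k + 4)*(k^2 - 2*k - 3) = (k - 3)*(k + 4)*(k + 1)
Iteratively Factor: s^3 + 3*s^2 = (s + 3)*(s^2) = s*(s + 3)*(s)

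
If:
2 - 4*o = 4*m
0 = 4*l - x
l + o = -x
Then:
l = x/4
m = 5*x/4 + 1/2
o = -5*x/4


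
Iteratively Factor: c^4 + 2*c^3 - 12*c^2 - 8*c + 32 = (c + 2)*(c^3 - 12*c + 16) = (c + 2)*(c + 4)*(c^2 - 4*c + 4) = (c - 2)*(c + 2)*(c + 4)*(c - 2)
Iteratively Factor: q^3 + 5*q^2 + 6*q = (q)*(q^2 + 5*q + 6) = q*(q + 2)*(q + 3)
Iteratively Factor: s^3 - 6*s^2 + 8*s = (s - 4)*(s^2 - 2*s) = (s - 4)*(s - 2)*(s)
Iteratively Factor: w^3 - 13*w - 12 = (w + 3)*(w^2 - 3*w - 4) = (w - 4)*(w + 3)*(w + 1)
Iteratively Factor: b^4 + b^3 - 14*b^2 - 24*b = (b - 4)*(b^3 + 5*b^2 + 6*b) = (b - 4)*(b + 3)*(b^2 + 2*b) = (b - 4)*(b + 2)*(b + 3)*(b)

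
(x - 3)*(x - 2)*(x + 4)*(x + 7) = x^4 + 6*x^3 - 21*x^2 - 74*x + 168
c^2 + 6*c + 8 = (c + 2)*(c + 4)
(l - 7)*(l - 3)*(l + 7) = l^3 - 3*l^2 - 49*l + 147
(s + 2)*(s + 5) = s^2 + 7*s + 10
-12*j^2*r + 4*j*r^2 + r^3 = r*(-2*j + r)*(6*j + r)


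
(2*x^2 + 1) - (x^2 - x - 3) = x^2 + x + 4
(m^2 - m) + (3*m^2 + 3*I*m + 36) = 4*m^2 - m + 3*I*m + 36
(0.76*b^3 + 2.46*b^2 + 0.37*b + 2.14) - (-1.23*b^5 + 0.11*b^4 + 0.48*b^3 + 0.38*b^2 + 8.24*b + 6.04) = 1.23*b^5 - 0.11*b^4 + 0.28*b^3 + 2.08*b^2 - 7.87*b - 3.9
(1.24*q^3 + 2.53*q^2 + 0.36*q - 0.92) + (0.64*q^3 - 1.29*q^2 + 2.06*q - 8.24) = 1.88*q^3 + 1.24*q^2 + 2.42*q - 9.16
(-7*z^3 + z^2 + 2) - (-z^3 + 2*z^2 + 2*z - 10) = -6*z^3 - z^2 - 2*z + 12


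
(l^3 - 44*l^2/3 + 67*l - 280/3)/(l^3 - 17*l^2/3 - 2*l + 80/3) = (l - 7)/(l + 2)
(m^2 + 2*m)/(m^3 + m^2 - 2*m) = 1/(m - 1)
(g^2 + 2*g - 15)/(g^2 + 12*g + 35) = (g - 3)/(g + 7)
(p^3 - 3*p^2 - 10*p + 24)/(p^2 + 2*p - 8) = (p^2 - p - 12)/(p + 4)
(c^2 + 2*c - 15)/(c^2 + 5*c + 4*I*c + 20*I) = (c - 3)/(c + 4*I)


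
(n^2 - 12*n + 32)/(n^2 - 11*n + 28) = (n - 8)/(n - 7)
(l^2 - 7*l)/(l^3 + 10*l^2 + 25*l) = (l - 7)/(l^2 + 10*l + 25)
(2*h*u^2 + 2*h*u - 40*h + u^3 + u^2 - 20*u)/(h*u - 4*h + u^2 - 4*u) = (2*h*u + 10*h + u^2 + 5*u)/(h + u)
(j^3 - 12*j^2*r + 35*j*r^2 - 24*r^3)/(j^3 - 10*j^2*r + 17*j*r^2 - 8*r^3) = (-j + 3*r)/(-j + r)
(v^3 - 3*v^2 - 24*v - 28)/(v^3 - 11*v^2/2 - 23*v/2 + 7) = 2*(v + 2)/(2*v - 1)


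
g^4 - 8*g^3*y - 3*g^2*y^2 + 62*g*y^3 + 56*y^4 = (g - 7*y)*(g - 4*y)*(g + y)*(g + 2*y)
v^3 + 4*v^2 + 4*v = v*(v + 2)^2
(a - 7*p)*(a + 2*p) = a^2 - 5*a*p - 14*p^2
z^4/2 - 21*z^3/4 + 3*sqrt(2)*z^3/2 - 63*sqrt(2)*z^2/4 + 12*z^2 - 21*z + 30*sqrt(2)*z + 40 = (z/2 + sqrt(2))*(z - 8)*(z - 5/2)*(z + sqrt(2))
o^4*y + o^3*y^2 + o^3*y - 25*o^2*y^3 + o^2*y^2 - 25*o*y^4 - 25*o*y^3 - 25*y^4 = (o - 5*y)*(o + y)*(o + 5*y)*(o*y + y)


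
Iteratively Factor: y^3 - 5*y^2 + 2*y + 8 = (y - 2)*(y^2 - 3*y - 4) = (y - 4)*(y - 2)*(y + 1)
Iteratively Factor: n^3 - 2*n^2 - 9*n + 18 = (n + 3)*(n^2 - 5*n + 6) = (n - 3)*(n + 3)*(n - 2)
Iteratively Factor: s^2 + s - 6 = (s + 3)*(s - 2)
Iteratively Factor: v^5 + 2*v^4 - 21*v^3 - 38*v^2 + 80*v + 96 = (v + 4)*(v^4 - 2*v^3 - 13*v^2 + 14*v + 24) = (v - 4)*(v + 4)*(v^3 + 2*v^2 - 5*v - 6) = (v - 4)*(v + 1)*(v + 4)*(v^2 + v - 6) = (v - 4)*(v - 2)*(v + 1)*(v + 4)*(v + 3)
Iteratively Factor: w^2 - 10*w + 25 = (w - 5)*(w - 5)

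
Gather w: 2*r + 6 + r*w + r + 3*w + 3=3*r + w*(r + 3) + 9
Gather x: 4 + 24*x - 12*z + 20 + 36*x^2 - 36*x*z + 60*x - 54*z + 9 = 36*x^2 + x*(84 - 36*z) - 66*z + 33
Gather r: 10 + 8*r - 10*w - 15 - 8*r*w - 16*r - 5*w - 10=r*(-8*w - 8) - 15*w - 15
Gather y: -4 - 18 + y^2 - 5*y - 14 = y^2 - 5*y - 36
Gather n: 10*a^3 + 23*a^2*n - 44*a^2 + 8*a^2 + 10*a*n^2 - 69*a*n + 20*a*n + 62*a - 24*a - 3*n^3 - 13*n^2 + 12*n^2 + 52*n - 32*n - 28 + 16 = 10*a^3 - 36*a^2 + 38*a - 3*n^3 + n^2*(10*a - 1) + n*(23*a^2 - 49*a + 20) - 12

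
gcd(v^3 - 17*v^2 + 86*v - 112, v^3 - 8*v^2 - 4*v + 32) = v^2 - 10*v + 16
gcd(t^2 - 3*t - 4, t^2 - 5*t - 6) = t + 1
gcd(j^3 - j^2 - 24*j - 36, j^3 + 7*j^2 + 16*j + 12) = j^2 + 5*j + 6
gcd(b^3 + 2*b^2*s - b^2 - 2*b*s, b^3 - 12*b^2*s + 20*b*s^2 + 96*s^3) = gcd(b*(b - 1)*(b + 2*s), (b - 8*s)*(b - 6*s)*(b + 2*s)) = b + 2*s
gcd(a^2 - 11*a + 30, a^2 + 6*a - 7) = 1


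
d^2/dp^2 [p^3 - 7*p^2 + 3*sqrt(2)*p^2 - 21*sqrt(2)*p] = 6*p - 14 + 6*sqrt(2)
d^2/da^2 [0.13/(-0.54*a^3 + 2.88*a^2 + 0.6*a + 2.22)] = ((0.4212*a - 0.7488)*(-0.54*a^3 + 2.88*a^2 + 0.6*a + 2.22) + 0.13*(-3.24*a^2 + 11.52*a + 1.2)*(-1.62*a^2 + 5.76*a + 0.6))/(-0.54*a^3 + 2.88*a^2 + 0.6*a + 2.22)^3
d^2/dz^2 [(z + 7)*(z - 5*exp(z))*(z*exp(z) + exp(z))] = (z^3 - 20*z^2*exp(z) + 14*z^2 - 200*z*exp(z) + 45*z - 310*exp(z) + 30)*exp(z)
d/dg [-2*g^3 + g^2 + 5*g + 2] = -6*g^2 + 2*g + 5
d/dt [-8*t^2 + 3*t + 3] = 3 - 16*t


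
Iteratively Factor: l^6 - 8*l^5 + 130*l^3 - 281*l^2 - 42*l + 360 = (l - 5)*(l^5 - 3*l^4 - 15*l^3 + 55*l^2 - 6*l - 72) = (l - 5)*(l + 4)*(l^4 - 7*l^3 + 13*l^2 + 3*l - 18) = (l - 5)*(l - 3)*(l + 4)*(l^3 - 4*l^2 + l + 6) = (l - 5)*(l - 3)^2*(l + 4)*(l^2 - l - 2) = (l - 5)*(l - 3)^2*(l - 2)*(l + 4)*(l + 1)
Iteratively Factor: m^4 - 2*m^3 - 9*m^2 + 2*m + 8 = (m - 4)*(m^3 + 2*m^2 - m - 2) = (m - 4)*(m - 1)*(m^2 + 3*m + 2) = (m - 4)*(m - 1)*(m + 1)*(m + 2)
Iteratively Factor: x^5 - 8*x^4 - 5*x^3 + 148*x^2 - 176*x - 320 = (x + 1)*(x^4 - 9*x^3 + 4*x^2 + 144*x - 320) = (x - 4)*(x + 1)*(x^3 - 5*x^2 - 16*x + 80) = (x - 4)^2*(x + 1)*(x^2 - x - 20) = (x - 5)*(x - 4)^2*(x + 1)*(x + 4)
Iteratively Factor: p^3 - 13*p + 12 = (p + 4)*(p^2 - 4*p + 3) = (p - 3)*(p + 4)*(p - 1)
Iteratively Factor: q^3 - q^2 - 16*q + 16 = (q + 4)*(q^2 - 5*q + 4) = (q - 1)*(q + 4)*(q - 4)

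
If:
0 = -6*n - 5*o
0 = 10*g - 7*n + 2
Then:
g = -7*o/12 - 1/5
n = -5*o/6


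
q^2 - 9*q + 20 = (q - 5)*(q - 4)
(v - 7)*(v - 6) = v^2 - 13*v + 42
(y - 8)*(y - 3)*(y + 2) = y^3 - 9*y^2 + 2*y + 48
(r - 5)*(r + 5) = r^2 - 25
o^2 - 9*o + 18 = (o - 6)*(o - 3)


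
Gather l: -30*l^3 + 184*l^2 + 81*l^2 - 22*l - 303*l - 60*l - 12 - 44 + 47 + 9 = -30*l^3 + 265*l^2 - 385*l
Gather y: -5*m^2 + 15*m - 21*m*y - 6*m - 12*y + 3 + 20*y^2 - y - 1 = -5*m^2 + 9*m + 20*y^2 + y*(-21*m - 13) + 2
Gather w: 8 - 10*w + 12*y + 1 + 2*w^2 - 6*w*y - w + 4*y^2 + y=2*w^2 + w*(-6*y - 11) + 4*y^2 + 13*y + 9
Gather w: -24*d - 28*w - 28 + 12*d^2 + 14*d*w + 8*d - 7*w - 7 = 12*d^2 - 16*d + w*(14*d - 35) - 35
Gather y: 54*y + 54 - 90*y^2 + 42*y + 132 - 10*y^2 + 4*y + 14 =-100*y^2 + 100*y + 200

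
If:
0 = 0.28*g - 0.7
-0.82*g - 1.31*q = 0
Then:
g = 2.50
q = -1.56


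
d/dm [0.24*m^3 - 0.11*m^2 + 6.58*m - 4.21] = 0.72*m^2 - 0.22*m + 6.58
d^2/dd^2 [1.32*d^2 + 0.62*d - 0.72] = 2.64000000000000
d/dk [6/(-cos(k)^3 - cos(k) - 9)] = 6*(3*sin(k)^2 - 4)*sin(k)/(cos(k)^3 + cos(k) + 9)^2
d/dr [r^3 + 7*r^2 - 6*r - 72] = 3*r^2 + 14*r - 6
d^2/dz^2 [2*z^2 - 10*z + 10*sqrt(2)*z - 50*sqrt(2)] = 4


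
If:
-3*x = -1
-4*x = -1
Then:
No Solution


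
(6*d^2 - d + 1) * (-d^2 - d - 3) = -6*d^4 - 5*d^3 - 18*d^2 + 2*d - 3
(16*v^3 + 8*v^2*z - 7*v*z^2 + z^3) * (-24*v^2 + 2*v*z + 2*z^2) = -384*v^5 - 160*v^4*z + 216*v^3*z^2 - 22*v^2*z^3 - 12*v*z^4 + 2*z^5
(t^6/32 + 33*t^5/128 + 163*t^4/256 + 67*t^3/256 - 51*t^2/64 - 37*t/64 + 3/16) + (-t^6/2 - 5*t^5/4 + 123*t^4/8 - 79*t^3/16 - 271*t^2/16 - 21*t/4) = -15*t^6/32 - 127*t^5/128 + 4099*t^4/256 - 1197*t^3/256 - 1135*t^2/64 - 373*t/64 + 3/16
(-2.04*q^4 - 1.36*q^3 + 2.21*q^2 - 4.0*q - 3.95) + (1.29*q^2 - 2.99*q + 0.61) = -2.04*q^4 - 1.36*q^3 + 3.5*q^2 - 6.99*q - 3.34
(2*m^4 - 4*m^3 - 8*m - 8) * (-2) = -4*m^4 + 8*m^3 + 16*m + 16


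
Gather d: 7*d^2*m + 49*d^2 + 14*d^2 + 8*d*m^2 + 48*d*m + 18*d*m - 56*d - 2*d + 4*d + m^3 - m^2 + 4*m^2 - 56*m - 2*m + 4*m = d^2*(7*m + 63) + d*(8*m^2 + 66*m - 54) + m^3 + 3*m^2 - 54*m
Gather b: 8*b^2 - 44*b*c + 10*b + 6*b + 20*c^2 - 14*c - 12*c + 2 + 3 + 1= 8*b^2 + b*(16 - 44*c) + 20*c^2 - 26*c + 6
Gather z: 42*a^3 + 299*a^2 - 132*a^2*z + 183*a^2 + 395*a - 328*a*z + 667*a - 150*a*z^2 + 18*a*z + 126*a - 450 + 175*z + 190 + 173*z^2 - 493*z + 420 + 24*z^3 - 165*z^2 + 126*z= 42*a^3 + 482*a^2 + 1188*a + 24*z^3 + z^2*(8 - 150*a) + z*(-132*a^2 - 310*a - 192) + 160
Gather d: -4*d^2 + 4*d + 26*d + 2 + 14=-4*d^2 + 30*d + 16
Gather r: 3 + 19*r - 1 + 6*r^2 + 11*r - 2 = 6*r^2 + 30*r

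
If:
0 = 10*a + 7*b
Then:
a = -7*b/10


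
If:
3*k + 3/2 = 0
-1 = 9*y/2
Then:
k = -1/2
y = -2/9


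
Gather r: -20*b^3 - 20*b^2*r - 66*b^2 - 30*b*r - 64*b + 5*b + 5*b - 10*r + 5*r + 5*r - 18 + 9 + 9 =-20*b^3 - 66*b^2 - 54*b + r*(-20*b^2 - 30*b)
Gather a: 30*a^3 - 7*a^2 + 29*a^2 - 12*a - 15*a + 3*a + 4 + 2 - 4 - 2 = 30*a^3 + 22*a^2 - 24*a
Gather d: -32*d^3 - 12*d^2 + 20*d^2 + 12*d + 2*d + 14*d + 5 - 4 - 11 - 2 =-32*d^3 + 8*d^2 + 28*d - 12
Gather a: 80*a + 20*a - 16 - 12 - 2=100*a - 30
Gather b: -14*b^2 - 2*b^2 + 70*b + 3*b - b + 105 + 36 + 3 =-16*b^2 + 72*b + 144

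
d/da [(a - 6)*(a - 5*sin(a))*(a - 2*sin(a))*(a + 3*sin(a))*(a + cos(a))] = (6 - a)*(a - 5*sin(a))*(a - 2*sin(a))*(a + 3*sin(a))*(sin(a) - 1) + (6 - a)*(a - 5*sin(a))*(a + 3*sin(a))*(a + cos(a))*(2*cos(a) - 1) + (6 - a)*(a - 2*sin(a))*(a + 3*sin(a))*(a + cos(a))*(5*cos(a) - 1) + (a - 6)*(a - 5*sin(a))*(a - 2*sin(a))*(a + cos(a))*(3*cos(a) + 1) + (a - 5*sin(a))*(a - 2*sin(a))*(a + 3*sin(a))*(a + cos(a))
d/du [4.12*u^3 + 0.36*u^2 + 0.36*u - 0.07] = 12.36*u^2 + 0.72*u + 0.36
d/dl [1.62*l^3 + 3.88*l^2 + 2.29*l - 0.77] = 4.86*l^2 + 7.76*l + 2.29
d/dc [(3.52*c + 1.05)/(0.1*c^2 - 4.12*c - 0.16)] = (-0.352*c^2 - 0.210000000000001*c + 3.7628)/(0.01*c^4 - 0.824*c^3 + 16.9424*c^2 + 1.3184*c + 0.0256)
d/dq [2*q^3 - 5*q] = 6*q^2 - 5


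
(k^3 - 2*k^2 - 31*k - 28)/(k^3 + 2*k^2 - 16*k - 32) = (k^2 - 6*k - 7)/(k^2 - 2*k - 8)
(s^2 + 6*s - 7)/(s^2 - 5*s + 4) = (s + 7)/(s - 4)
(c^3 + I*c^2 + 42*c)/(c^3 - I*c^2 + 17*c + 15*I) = c*(c^2 + I*c + 42)/(c^3 - I*c^2 + 17*c + 15*I)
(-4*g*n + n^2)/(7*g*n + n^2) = (-4*g + n)/(7*g + n)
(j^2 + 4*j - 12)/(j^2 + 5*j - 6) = (j - 2)/(j - 1)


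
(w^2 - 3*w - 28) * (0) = 0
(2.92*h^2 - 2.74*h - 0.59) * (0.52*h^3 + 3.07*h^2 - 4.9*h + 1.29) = 1.5184*h^5 + 7.5396*h^4 - 23.0266*h^3 + 15.3815*h^2 - 0.6436*h - 0.7611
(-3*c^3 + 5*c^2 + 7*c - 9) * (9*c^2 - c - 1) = -27*c^5 + 48*c^4 + 61*c^3 - 93*c^2 + 2*c + 9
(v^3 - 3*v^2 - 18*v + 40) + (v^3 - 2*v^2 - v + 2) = 2*v^3 - 5*v^2 - 19*v + 42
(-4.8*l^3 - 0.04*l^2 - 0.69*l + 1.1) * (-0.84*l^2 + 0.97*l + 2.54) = 4.032*l^5 - 4.6224*l^4 - 11.6512*l^3 - 1.6949*l^2 - 0.6856*l + 2.794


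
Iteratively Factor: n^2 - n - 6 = (n + 2)*(n - 3)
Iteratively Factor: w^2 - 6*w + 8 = (w - 4)*(w - 2)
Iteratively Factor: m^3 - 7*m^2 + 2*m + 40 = (m + 2)*(m^2 - 9*m + 20) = (m - 5)*(m + 2)*(m - 4)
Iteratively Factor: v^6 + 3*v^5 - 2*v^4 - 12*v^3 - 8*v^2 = (v - 2)*(v^5 + 5*v^4 + 8*v^3 + 4*v^2) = (v - 2)*(v + 2)*(v^4 + 3*v^3 + 2*v^2) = v*(v - 2)*(v + 2)*(v^3 + 3*v^2 + 2*v) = v^2*(v - 2)*(v + 2)*(v^2 + 3*v + 2) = v^2*(v - 2)*(v + 2)^2*(v + 1)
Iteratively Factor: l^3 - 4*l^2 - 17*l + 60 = (l - 3)*(l^2 - l - 20) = (l - 5)*(l - 3)*(l + 4)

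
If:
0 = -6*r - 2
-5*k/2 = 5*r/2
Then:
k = 1/3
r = -1/3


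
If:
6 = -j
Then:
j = -6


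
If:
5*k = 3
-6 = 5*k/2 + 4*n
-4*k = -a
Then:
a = 12/5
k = 3/5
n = -15/8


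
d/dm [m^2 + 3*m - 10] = 2*m + 3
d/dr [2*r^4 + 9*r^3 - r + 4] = 8*r^3 + 27*r^2 - 1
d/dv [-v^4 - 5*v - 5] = -4*v^3 - 5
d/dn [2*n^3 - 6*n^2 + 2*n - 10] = 6*n^2 - 12*n + 2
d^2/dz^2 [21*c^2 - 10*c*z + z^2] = 2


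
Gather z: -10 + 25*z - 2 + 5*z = 30*z - 12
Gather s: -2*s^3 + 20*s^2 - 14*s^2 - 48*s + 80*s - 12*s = -2*s^3 + 6*s^2 + 20*s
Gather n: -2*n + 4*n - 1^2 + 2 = 2*n + 1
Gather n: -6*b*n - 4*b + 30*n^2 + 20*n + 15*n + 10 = -4*b + 30*n^2 + n*(35 - 6*b) + 10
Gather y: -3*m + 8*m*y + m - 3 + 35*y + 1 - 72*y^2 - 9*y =-2*m - 72*y^2 + y*(8*m + 26) - 2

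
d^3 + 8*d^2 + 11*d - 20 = (d - 1)*(d + 4)*(d + 5)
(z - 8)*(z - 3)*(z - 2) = z^3 - 13*z^2 + 46*z - 48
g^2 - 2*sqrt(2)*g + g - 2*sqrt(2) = (g + 1)*(g - 2*sqrt(2))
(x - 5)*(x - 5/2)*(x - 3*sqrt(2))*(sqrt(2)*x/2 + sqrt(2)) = sqrt(2)*x^4/2 - 11*sqrt(2)*x^3/4 - 3*x^3 - 5*sqrt(2)*x^2/4 + 33*x^2/2 + 15*x/2 + 25*sqrt(2)*x/2 - 75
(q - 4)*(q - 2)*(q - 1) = q^3 - 7*q^2 + 14*q - 8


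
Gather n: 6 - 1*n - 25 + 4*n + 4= 3*n - 15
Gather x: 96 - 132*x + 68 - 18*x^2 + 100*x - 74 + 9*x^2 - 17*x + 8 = -9*x^2 - 49*x + 98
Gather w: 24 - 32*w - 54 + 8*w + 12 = -24*w - 18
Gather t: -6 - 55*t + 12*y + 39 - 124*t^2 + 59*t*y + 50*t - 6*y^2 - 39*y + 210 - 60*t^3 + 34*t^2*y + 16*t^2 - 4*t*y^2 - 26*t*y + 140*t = -60*t^3 + t^2*(34*y - 108) + t*(-4*y^2 + 33*y + 135) - 6*y^2 - 27*y + 243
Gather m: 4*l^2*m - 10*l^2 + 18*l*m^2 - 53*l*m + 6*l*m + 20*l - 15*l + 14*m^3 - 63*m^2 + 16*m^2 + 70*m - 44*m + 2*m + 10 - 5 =-10*l^2 + 5*l + 14*m^3 + m^2*(18*l - 47) + m*(4*l^2 - 47*l + 28) + 5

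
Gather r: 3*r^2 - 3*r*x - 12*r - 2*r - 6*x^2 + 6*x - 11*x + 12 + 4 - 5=3*r^2 + r*(-3*x - 14) - 6*x^2 - 5*x + 11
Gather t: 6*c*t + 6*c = 6*c*t + 6*c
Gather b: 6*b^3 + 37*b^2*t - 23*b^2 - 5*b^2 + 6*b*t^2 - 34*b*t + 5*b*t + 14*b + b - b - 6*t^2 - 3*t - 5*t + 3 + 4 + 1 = 6*b^3 + b^2*(37*t - 28) + b*(6*t^2 - 29*t + 14) - 6*t^2 - 8*t + 8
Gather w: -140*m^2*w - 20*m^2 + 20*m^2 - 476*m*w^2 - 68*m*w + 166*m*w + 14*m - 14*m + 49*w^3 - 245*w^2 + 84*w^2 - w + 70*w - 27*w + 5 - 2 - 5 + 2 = 49*w^3 + w^2*(-476*m - 161) + w*(-140*m^2 + 98*m + 42)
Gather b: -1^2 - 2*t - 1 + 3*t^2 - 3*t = 3*t^2 - 5*t - 2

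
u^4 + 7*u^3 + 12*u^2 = u^2*(u + 3)*(u + 4)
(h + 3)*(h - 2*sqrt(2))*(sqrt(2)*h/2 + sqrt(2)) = sqrt(2)*h^3/2 - 2*h^2 + 5*sqrt(2)*h^2/2 - 10*h + 3*sqrt(2)*h - 12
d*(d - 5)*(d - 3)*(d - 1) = d^4 - 9*d^3 + 23*d^2 - 15*d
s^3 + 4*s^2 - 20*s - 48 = (s - 4)*(s + 2)*(s + 6)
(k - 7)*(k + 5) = k^2 - 2*k - 35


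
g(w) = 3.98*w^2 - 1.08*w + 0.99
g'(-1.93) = -16.44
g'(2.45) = 18.42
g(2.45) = 22.23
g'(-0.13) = -2.11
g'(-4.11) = -33.80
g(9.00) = 313.65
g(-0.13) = 1.20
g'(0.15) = 0.11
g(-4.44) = 84.25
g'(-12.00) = -96.60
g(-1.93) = 17.90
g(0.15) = 0.92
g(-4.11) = 72.66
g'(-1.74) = -14.93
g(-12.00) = 587.07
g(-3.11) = 42.84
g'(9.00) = 70.56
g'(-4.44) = -36.42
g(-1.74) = 14.92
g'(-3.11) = -25.84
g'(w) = 7.96*w - 1.08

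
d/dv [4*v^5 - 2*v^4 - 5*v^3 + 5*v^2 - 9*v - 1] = 20*v^4 - 8*v^3 - 15*v^2 + 10*v - 9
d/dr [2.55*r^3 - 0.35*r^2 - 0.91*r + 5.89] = 7.65*r^2 - 0.7*r - 0.91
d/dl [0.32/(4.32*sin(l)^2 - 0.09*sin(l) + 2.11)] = (0.0288 - 2.7648*sin(l))*cos(l)/(4.32*sin(l)^2 - 0.09*sin(l) + 2.11)^2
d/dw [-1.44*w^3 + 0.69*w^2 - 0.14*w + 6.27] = -4.32*w^2 + 1.38*w - 0.14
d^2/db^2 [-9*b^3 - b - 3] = -54*b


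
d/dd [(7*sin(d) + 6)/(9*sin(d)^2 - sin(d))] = 3*(-21*cos(d) - 36/tan(d) + 2*cos(d)/sin(d)^2)/(9*sin(d) - 1)^2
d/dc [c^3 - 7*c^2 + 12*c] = 3*c^2 - 14*c + 12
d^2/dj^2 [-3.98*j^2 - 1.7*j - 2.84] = -7.96000000000000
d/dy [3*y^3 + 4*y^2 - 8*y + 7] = 9*y^2 + 8*y - 8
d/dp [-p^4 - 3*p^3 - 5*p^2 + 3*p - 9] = -4*p^3 - 9*p^2 - 10*p + 3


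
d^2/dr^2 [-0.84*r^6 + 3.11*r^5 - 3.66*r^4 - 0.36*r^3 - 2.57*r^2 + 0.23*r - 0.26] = -25.2*r^4 + 62.2*r^3 - 43.92*r^2 - 2.16*r - 5.14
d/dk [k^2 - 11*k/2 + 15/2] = 2*k - 11/2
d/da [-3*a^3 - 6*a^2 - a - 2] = -9*a^2 - 12*a - 1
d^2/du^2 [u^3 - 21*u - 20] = 6*u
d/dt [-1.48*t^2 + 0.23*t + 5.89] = 0.23 - 2.96*t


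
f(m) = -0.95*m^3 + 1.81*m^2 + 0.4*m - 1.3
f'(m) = -2.85*m^2 + 3.62*m + 0.4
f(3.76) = -24.71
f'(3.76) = -26.28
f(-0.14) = -1.32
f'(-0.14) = -0.16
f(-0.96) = 0.82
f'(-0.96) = -5.70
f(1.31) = 0.19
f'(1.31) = 0.25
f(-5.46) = 205.11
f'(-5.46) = -104.33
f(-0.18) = -1.31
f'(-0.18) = -0.34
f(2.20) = -1.78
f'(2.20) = -5.43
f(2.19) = -1.72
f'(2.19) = -5.34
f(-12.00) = 1896.14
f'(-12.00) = -453.44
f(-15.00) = 3606.20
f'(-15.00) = -695.15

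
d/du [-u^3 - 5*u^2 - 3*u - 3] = -3*u^2 - 10*u - 3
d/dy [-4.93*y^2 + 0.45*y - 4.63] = 0.45 - 9.86*y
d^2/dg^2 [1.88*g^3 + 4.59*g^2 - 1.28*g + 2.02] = 11.28*g + 9.18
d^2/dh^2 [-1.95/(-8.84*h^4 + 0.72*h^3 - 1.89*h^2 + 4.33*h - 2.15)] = ((-206.856*h^2 + 8.424*h - 7.371)*(8.84*h^4 - 0.72*h^3 + 1.89*h^2 - 4.33*h + 2.15) + 1.95*(35.36*h^3 - 2.16*h^2 + 3.78*h - 4.33)*(70.72*h^3 - 4.32*h^2 + 7.56*h - 8.66))/(8.84*h^4 - 0.72*h^3 + 1.89*h^2 - 4.33*h + 2.15)^3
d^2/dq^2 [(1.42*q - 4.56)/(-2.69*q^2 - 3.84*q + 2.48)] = (-(1.42*q - 4.56)*(5.38*q + 3.84)*(10.76*q + 7.68) + (22.9188*q - 13.6272)*(2.69*q^2 + 3.84*q - 2.48))/(2.69*q^2 + 3.84*q - 2.48)^3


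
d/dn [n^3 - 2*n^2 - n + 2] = 3*n^2 - 4*n - 1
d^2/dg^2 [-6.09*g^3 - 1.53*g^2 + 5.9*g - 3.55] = -36.54*g - 3.06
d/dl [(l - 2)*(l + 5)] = 2*l + 3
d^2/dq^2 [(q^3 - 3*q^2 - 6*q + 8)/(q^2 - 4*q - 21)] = 2*(19*q^3 + 87*q^2 + 849*q - 523)/(q^6 - 12*q^5 - 15*q^4 + 440*q^3 + 315*q^2 - 5292*q - 9261)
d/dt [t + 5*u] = 1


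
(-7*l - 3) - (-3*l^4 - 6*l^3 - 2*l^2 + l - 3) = 3*l^4 + 6*l^3 + 2*l^2 - 8*l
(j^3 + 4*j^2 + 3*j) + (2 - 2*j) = j^3 + 4*j^2 + j + 2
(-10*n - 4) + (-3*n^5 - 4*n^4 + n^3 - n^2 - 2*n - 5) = -3*n^5 - 4*n^4 + n^3 - n^2 - 12*n - 9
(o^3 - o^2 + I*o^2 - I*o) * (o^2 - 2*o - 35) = o^5 - 3*o^4 + I*o^4 - 33*o^3 - 3*I*o^3 + 35*o^2 - 33*I*o^2 + 35*I*o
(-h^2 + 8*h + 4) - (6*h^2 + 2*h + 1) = -7*h^2 + 6*h + 3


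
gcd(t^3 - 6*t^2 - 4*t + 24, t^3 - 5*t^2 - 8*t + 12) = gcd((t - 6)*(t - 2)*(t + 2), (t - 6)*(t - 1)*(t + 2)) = t^2 - 4*t - 12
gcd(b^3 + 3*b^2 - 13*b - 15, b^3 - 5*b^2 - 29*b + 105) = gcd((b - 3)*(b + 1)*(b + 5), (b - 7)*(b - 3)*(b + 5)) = b^2 + 2*b - 15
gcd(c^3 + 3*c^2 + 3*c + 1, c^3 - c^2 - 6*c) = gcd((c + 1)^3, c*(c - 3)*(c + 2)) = 1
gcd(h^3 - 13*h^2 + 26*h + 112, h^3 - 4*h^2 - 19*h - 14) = h^2 - 5*h - 14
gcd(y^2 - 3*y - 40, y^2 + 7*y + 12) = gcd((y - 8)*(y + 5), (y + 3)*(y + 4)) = 1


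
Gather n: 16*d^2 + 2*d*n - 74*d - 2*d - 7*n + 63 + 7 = 16*d^2 - 76*d + n*(2*d - 7) + 70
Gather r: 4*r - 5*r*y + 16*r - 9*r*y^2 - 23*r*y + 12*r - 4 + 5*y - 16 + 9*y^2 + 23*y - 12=r*(-9*y^2 - 28*y + 32) + 9*y^2 + 28*y - 32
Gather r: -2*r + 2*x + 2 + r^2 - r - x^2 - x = r^2 - 3*r - x^2 + x + 2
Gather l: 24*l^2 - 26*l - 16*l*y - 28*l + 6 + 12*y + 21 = 24*l^2 + l*(-16*y - 54) + 12*y + 27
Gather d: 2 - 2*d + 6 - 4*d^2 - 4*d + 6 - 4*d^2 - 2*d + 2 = -8*d^2 - 8*d + 16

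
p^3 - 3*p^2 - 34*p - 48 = (p - 8)*(p + 2)*(p + 3)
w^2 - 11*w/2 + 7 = (w - 7/2)*(w - 2)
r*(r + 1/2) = r^2 + r/2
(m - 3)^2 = m^2 - 6*m + 9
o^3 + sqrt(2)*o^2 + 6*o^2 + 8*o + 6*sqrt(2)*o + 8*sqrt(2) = (o + 2)*(o + 4)*(o + sqrt(2))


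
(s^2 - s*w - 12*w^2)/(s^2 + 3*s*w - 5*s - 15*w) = (s - 4*w)/(s - 5)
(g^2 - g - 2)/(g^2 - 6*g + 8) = (g + 1)/(g - 4)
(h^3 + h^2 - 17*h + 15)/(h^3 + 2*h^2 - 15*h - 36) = (h^3 + h^2 - 17*h + 15)/(h^3 + 2*h^2 - 15*h - 36)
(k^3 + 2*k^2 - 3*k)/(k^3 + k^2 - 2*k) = (k + 3)/(k + 2)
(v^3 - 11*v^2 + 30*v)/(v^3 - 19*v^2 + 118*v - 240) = v/(v - 8)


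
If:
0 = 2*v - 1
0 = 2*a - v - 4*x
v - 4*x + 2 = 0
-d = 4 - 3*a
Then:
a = 3/2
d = 1/2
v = 1/2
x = 5/8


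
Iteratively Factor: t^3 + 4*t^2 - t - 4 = (t + 1)*(t^2 + 3*t - 4) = (t + 1)*(t + 4)*(t - 1)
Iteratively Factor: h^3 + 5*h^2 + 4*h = (h + 4)*(h^2 + h) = h*(h + 4)*(h + 1)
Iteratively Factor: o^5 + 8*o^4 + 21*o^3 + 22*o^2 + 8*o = (o + 2)*(o^4 + 6*o^3 + 9*o^2 + 4*o) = (o + 2)*(o + 4)*(o^3 + 2*o^2 + o) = (o + 1)*(o + 2)*(o + 4)*(o^2 + o) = o*(o + 1)*(o + 2)*(o + 4)*(o + 1)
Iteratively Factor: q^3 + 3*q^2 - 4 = (q + 2)*(q^2 + q - 2) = (q + 2)^2*(q - 1)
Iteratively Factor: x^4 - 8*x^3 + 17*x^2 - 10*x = (x - 2)*(x^3 - 6*x^2 + 5*x) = (x - 5)*(x - 2)*(x^2 - x) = x*(x - 5)*(x - 2)*(x - 1)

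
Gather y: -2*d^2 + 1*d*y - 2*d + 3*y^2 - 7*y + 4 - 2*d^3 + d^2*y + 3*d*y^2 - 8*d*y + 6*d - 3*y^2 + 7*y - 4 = -2*d^3 - 2*d^2 + 3*d*y^2 + 4*d + y*(d^2 - 7*d)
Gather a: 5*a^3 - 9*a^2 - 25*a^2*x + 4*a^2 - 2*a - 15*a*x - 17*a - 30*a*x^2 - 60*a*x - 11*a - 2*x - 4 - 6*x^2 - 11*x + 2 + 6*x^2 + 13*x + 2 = 5*a^3 + a^2*(-25*x - 5) + a*(-30*x^2 - 75*x - 30)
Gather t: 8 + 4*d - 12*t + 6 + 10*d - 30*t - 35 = 14*d - 42*t - 21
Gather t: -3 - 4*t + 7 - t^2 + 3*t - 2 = -t^2 - t + 2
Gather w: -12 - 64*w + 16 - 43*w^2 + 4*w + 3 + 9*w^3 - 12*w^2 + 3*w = 9*w^3 - 55*w^2 - 57*w + 7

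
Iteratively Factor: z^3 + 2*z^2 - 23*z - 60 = (z - 5)*(z^2 + 7*z + 12) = (z - 5)*(z + 4)*(z + 3)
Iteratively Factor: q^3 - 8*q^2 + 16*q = (q - 4)*(q^2 - 4*q) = q*(q - 4)*(q - 4)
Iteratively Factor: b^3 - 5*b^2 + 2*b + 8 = (b - 2)*(b^2 - 3*b - 4) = (b - 4)*(b - 2)*(b + 1)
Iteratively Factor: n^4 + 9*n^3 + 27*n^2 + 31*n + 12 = (n + 1)*(n^3 + 8*n^2 + 19*n + 12) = (n + 1)*(n + 4)*(n^2 + 4*n + 3) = (n + 1)*(n + 3)*(n + 4)*(n + 1)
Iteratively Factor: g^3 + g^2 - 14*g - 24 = (g + 2)*(g^2 - g - 12) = (g - 4)*(g + 2)*(g + 3)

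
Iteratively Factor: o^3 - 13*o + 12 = (o - 1)*(o^2 + o - 12) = (o - 3)*(o - 1)*(o + 4)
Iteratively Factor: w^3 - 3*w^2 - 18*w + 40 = (w - 5)*(w^2 + 2*w - 8) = (w - 5)*(w - 2)*(w + 4)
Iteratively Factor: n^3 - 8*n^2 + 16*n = (n)*(n^2 - 8*n + 16) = n*(n - 4)*(n - 4)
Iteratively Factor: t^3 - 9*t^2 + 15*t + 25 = (t - 5)*(t^2 - 4*t - 5) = (t - 5)^2*(t + 1)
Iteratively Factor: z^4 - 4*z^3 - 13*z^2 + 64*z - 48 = (z - 1)*(z^3 - 3*z^2 - 16*z + 48) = (z - 4)*(z - 1)*(z^2 + z - 12) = (z - 4)*(z - 3)*(z - 1)*(z + 4)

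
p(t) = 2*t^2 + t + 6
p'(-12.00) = -47.00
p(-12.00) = 282.00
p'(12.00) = 49.00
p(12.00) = 306.00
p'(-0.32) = -0.28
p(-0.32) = 5.88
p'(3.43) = 14.72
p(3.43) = 32.96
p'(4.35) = 18.40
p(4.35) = 48.20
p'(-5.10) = -19.40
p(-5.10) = 52.92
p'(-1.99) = -6.96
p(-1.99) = 11.93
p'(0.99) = 4.96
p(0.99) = 8.95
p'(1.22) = 5.88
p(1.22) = 10.20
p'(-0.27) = -0.08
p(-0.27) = 5.88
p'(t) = 4*t + 1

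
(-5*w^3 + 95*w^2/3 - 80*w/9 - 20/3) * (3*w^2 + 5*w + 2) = -15*w^5 + 70*w^4 + 365*w^3/3 - 10*w^2/9 - 460*w/9 - 40/3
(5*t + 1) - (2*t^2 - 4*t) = -2*t^2 + 9*t + 1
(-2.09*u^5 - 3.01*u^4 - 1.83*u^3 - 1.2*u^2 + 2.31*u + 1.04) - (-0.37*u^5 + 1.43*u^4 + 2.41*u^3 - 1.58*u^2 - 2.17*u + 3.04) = -1.72*u^5 - 4.44*u^4 - 4.24*u^3 + 0.38*u^2 + 4.48*u - 2.0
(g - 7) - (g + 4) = -11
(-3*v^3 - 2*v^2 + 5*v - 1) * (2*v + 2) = -6*v^4 - 10*v^3 + 6*v^2 + 8*v - 2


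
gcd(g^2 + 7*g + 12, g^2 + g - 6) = g + 3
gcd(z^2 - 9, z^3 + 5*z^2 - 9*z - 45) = z^2 - 9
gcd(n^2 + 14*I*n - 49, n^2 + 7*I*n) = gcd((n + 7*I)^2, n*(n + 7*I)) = n + 7*I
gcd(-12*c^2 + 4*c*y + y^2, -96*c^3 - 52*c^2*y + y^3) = 6*c + y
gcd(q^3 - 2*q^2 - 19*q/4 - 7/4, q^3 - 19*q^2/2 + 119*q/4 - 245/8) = q - 7/2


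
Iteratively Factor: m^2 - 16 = (m - 4)*(m + 4)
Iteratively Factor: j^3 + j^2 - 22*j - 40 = (j + 4)*(j^2 - 3*j - 10) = (j - 5)*(j + 4)*(j + 2)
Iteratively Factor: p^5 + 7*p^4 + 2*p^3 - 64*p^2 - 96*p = (p + 2)*(p^4 + 5*p^3 - 8*p^2 - 48*p) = (p + 2)*(p + 4)*(p^3 + p^2 - 12*p) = (p + 2)*(p + 4)^2*(p^2 - 3*p) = p*(p + 2)*(p + 4)^2*(p - 3)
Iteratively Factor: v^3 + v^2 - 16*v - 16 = (v - 4)*(v^2 + 5*v + 4) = (v - 4)*(v + 1)*(v + 4)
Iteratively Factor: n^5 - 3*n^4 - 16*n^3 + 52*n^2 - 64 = (n + 1)*(n^4 - 4*n^3 - 12*n^2 + 64*n - 64) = (n - 2)*(n + 1)*(n^3 - 2*n^2 - 16*n + 32) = (n - 2)*(n + 1)*(n + 4)*(n^2 - 6*n + 8) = (n - 2)^2*(n + 1)*(n + 4)*(n - 4)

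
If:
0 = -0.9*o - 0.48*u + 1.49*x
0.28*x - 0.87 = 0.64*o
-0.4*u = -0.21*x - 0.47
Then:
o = -1.70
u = 0.76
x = -0.78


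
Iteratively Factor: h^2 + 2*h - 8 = (h + 4)*(h - 2)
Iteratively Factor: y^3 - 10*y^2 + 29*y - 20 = (y - 4)*(y^2 - 6*y + 5) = (y - 5)*(y - 4)*(y - 1)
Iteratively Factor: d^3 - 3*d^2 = (d)*(d^2 - 3*d) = d^2*(d - 3)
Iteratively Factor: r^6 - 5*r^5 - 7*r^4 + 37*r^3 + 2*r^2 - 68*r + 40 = (r - 2)*(r^5 - 3*r^4 - 13*r^3 + 11*r^2 + 24*r - 20) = (r - 2)*(r + 2)*(r^4 - 5*r^3 - 3*r^2 + 17*r - 10) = (r - 5)*(r - 2)*(r + 2)*(r^3 - 3*r + 2) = (r - 5)*(r - 2)*(r + 2)^2*(r^2 - 2*r + 1) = (r - 5)*(r - 2)*(r - 1)*(r + 2)^2*(r - 1)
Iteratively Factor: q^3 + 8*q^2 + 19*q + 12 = (q + 3)*(q^2 + 5*q + 4) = (q + 3)*(q + 4)*(q + 1)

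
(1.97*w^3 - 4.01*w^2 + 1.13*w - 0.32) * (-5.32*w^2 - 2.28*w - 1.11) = -10.4804*w^5 + 16.8416*w^4 + 0.9445*w^3 + 3.5771*w^2 - 0.5247*w + 0.3552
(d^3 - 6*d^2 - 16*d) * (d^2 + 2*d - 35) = d^5 - 4*d^4 - 63*d^3 + 178*d^2 + 560*d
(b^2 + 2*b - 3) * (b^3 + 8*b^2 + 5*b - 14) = b^5 + 10*b^4 + 18*b^3 - 28*b^2 - 43*b + 42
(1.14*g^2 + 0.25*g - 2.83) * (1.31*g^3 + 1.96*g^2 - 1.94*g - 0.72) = 1.4934*g^5 + 2.5619*g^4 - 5.4289*g^3 - 6.8526*g^2 + 5.3102*g + 2.0376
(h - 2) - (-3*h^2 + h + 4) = 3*h^2 - 6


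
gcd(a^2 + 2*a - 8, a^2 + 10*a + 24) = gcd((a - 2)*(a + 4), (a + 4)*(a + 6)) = a + 4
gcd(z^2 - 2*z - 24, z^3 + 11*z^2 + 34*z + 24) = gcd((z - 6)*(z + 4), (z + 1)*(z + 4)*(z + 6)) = z + 4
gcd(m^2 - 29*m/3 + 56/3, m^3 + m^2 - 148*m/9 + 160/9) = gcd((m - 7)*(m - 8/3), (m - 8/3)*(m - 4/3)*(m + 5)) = m - 8/3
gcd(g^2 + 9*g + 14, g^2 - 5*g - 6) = 1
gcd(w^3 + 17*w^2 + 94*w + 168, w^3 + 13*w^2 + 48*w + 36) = w + 6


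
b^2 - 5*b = b*(b - 5)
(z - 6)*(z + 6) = z^2 - 36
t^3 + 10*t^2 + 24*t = t*(t + 4)*(t + 6)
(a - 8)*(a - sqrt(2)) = a^2 - 8*a - sqrt(2)*a + 8*sqrt(2)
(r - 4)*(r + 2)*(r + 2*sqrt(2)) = r^3 - 2*r^2 + 2*sqrt(2)*r^2 - 8*r - 4*sqrt(2)*r - 16*sqrt(2)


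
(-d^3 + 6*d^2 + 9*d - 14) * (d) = -d^4 + 6*d^3 + 9*d^2 - 14*d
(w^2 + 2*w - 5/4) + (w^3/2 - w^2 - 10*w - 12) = w^3/2 - 8*w - 53/4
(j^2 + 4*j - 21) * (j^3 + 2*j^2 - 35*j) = j^5 + 6*j^4 - 48*j^3 - 182*j^2 + 735*j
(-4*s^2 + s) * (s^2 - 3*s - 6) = -4*s^4 + 13*s^3 + 21*s^2 - 6*s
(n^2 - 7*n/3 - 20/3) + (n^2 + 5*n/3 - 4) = 2*n^2 - 2*n/3 - 32/3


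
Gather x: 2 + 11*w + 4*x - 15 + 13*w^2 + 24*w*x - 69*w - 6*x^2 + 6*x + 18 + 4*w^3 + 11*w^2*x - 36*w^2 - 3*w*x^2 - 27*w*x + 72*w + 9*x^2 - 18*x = 4*w^3 - 23*w^2 + 14*w + x^2*(3 - 3*w) + x*(11*w^2 - 3*w - 8) + 5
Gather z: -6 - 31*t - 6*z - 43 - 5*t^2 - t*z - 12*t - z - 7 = -5*t^2 - 43*t + z*(-t - 7) - 56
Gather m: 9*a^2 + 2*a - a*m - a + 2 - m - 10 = 9*a^2 + a + m*(-a - 1) - 8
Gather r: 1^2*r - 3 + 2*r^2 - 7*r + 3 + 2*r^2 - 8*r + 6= 4*r^2 - 14*r + 6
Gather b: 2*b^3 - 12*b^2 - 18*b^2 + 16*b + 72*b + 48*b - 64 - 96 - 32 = 2*b^3 - 30*b^2 + 136*b - 192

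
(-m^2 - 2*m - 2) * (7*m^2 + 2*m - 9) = -7*m^4 - 16*m^3 - 9*m^2 + 14*m + 18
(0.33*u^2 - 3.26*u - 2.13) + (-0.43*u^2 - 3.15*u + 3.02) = -0.1*u^2 - 6.41*u + 0.89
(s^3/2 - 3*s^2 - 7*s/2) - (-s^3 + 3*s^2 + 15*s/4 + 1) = 3*s^3/2 - 6*s^2 - 29*s/4 - 1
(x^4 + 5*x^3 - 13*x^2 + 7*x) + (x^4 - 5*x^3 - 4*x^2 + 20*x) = 2*x^4 - 17*x^2 + 27*x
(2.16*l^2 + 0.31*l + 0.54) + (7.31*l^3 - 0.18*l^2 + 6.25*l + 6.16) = 7.31*l^3 + 1.98*l^2 + 6.56*l + 6.7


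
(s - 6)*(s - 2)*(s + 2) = s^3 - 6*s^2 - 4*s + 24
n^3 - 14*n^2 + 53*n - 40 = (n - 8)*(n - 5)*(n - 1)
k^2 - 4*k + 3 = (k - 3)*(k - 1)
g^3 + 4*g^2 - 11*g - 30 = (g - 3)*(g + 2)*(g + 5)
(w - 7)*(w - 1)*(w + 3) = w^3 - 5*w^2 - 17*w + 21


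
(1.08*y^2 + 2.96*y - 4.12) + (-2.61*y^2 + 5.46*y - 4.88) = -1.53*y^2 + 8.42*y - 9.0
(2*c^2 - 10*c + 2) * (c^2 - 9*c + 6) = 2*c^4 - 28*c^3 + 104*c^2 - 78*c + 12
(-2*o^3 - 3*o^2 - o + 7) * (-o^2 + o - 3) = 2*o^5 + o^4 + 4*o^3 + o^2 + 10*o - 21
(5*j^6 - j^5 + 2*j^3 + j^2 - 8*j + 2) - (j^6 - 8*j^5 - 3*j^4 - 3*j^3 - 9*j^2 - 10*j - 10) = 4*j^6 + 7*j^5 + 3*j^4 + 5*j^3 + 10*j^2 + 2*j + 12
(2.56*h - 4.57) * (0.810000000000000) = 2.0736*h - 3.7017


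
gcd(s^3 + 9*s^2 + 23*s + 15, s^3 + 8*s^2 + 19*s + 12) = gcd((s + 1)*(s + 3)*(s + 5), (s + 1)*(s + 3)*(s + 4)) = s^2 + 4*s + 3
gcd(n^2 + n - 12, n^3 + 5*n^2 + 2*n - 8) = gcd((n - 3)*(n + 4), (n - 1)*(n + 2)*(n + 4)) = n + 4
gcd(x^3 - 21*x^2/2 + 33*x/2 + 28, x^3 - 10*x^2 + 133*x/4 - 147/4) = x - 7/2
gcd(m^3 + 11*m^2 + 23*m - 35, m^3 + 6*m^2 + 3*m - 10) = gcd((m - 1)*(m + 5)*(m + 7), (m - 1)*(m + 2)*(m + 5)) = m^2 + 4*m - 5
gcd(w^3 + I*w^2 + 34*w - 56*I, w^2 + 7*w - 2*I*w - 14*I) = w - 2*I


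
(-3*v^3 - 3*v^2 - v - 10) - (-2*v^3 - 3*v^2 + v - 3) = -v^3 - 2*v - 7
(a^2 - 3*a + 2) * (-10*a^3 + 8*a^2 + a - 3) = -10*a^5 + 38*a^4 - 43*a^3 + 10*a^2 + 11*a - 6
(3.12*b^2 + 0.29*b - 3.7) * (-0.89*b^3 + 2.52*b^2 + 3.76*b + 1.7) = -2.7768*b^5 + 7.6043*b^4 + 15.755*b^3 - 2.9296*b^2 - 13.419*b - 6.29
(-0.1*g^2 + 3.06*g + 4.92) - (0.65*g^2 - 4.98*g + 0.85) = -0.75*g^2 + 8.04*g + 4.07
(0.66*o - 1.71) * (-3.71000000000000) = 6.3441 - 2.4486*o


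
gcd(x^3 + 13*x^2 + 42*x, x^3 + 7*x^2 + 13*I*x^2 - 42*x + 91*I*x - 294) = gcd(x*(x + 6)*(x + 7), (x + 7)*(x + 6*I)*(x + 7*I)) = x + 7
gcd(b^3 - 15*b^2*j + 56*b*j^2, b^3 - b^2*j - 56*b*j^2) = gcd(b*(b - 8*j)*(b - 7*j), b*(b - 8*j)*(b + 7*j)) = b^2 - 8*b*j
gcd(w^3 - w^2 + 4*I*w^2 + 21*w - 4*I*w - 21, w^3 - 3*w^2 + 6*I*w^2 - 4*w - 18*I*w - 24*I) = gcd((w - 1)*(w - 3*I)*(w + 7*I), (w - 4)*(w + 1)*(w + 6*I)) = 1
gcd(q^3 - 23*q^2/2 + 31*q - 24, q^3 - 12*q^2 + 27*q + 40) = q - 8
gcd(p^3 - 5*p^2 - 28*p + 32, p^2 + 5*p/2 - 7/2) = p - 1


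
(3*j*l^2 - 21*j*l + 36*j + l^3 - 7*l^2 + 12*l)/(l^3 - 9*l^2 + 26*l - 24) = (3*j + l)/(l - 2)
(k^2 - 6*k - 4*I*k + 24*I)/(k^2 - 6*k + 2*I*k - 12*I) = (k - 4*I)/(k + 2*I)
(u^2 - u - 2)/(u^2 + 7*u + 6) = (u - 2)/(u + 6)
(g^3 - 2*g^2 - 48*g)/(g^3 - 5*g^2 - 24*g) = (g + 6)/(g + 3)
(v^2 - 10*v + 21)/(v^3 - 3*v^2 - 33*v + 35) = (v - 3)/(v^2 + 4*v - 5)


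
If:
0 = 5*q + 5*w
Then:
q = -w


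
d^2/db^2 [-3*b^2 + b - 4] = -6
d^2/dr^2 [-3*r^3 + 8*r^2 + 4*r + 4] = 16 - 18*r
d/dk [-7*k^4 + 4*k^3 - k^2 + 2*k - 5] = -28*k^3 + 12*k^2 - 2*k + 2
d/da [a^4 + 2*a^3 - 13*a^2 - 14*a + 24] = 4*a^3 + 6*a^2 - 26*a - 14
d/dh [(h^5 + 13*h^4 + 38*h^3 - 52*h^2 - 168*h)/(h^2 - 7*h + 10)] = (3*h^4 + 10*h^3 - 157*h^2 - 680*h - 420)/(h^2 - 10*h + 25)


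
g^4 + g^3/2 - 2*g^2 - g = g*(g + 1/2)*(g - sqrt(2))*(g + sqrt(2))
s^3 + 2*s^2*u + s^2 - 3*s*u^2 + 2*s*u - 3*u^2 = (s + 1)*(s - u)*(s + 3*u)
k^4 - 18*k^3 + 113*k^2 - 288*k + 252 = (k - 7)*(k - 6)*(k - 3)*(k - 2)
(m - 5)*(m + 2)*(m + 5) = m^3 + 2*m^2 - 25*m - 50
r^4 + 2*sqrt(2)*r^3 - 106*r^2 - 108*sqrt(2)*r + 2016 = (r - 6*sqrt(2))*(r - 3*sqrt(2))*(r + 4*sqrt(2))*(r + 7*sqrt(2))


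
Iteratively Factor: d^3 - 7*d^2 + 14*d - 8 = (d - 2)*(d^2 - 5*d + 4) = (d - 2)*(d - 1)*(d - 4)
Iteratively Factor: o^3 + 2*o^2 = (o + 2)*(o^2) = o*(o + 2)*(o)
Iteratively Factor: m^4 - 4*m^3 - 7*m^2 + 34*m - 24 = (m - 2)*(m^3 - 2*m^2 - 11*m + 12) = (m - 2)*(m + 3)*(m^2 - 5*m + 4) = (m - 4)*(m - 2)*(m + 3)*(m - 1)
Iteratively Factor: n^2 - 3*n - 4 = (n - 4)*(n + 1)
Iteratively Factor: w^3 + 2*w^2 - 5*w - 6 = (w + 3)*(w^2 - w - 2) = (w + 1)*(w + 3)*(w - 2)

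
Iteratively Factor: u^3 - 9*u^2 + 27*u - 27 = (u - 3)*(u^2 - 6*u + 9) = (u - 3)^2*(u - 3)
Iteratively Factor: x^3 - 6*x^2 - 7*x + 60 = (x - 4)*(x^2 - 2*x - 15) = (x - 5)*(x - 4)*(x + 3)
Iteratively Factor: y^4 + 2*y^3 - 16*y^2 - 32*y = (y - 4)*(y^3 + 6*y^2 + 8*y) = (y - 4)*(y + 4)*(y^2 + 2*y) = y*(y - 4)*(y + 4)*(y + 2)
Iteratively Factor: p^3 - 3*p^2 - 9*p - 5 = (p + 1)*(p^2 - 4*p - 5) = (p + 1)^2*(p - 5)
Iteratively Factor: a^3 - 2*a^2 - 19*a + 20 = (a - 1)*(a^2 - a - 20) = (a - 5)*(a - 1)*(a + 4)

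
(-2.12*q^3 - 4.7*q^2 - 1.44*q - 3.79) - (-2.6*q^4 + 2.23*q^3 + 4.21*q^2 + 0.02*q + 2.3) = 2.6*q^4 - 4.35*q^3 - 8.91*q^2 - 1.46*q - 6.09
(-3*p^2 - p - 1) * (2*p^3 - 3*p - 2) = -6*p^5 - 2*p^4 + 7*p^3 + 9*p^2 + 5*p + 2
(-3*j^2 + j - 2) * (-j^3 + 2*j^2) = 3*j^5 - 7*j^4 + 4*j^3 - 4*j^2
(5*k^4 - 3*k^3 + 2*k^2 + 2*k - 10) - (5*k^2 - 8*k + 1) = 5*k^4 - 3*k^3 - 3*k^2 + 10*k - 11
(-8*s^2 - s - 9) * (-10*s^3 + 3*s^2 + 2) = 80*s^5 - 14*s^4 + 87*s^3 - 43*s^2 - 2*s - 18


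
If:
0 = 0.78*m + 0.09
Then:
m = -0.12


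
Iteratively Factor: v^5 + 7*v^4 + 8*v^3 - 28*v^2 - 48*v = (v + 4)*(v^4 + 3*v^3 - 4*v^2 - 12*v) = (v - 2)*(v + 4)*(v^3 + 5*v^2 + 6*v) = (v - 2)*(v + 3)*(v + 4)*(v^2 + 2*v) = (v - 2)*(v + 2)*(v + 3)*(v + 4)*(v)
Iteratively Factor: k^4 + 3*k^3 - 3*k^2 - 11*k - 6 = (k + 1)*(k^3 + 2*k^2 - 5*k - 6) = (k - 2)*(k + 1)*(k^2 + 4*k + 3) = (k - 2)*(k + 1)^2*(k + 3)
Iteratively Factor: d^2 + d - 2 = (d - 1)*(d + 2)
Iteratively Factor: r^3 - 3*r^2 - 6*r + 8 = (r - 4)*(r^2 + r - 2) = (r - 4)*(r + 2)*(r - 1)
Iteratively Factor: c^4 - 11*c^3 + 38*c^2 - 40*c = (c - 5)*(c^3 - 6*c^2 + 8*c) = (c - 5)*(c - 4)*(c^2 - 2*c) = c*(c - 5)*(c - 4)*(c - 2)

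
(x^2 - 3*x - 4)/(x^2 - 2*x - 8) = (x + 1)/(x + 2)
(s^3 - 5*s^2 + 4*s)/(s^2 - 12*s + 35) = s*(s^2 - 5*s + 4)/(s^2 - 12*s + 35)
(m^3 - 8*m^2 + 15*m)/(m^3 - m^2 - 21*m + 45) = m*(m - 5)/(m^2 + 2*m - 15)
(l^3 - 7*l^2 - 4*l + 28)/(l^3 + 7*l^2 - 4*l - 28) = (l - 7)/(l + 7)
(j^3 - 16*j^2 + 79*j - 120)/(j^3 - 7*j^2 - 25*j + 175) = (j^2 - 11*j + 24)/(j^2 - 2*j - 35)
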